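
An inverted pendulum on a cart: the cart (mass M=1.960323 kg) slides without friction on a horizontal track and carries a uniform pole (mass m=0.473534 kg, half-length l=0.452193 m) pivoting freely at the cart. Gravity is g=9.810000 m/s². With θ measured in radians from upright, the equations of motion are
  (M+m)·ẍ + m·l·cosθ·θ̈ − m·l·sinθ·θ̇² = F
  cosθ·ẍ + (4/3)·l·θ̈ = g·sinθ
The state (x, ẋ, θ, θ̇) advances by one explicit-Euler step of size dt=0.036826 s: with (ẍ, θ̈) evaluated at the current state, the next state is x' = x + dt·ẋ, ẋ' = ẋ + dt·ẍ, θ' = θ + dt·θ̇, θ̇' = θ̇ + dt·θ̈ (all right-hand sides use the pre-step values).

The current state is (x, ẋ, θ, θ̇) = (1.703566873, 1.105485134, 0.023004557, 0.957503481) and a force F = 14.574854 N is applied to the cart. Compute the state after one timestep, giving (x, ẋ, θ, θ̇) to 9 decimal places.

(1.744277469, 1.362328079, 0.058265580, 0.545403411)

sinθ=0.023002528, cosθ=0.999735407
temp = (F + m·l·θ̇²·sinθ)/(M+m) = (14.574854 + 0.004515765)/2.433857 = 5.990232690
θ̈ = (g·sinθ − cosθ·temp)/(l·(4/3 − m·cos²θ/(M+m))) = -11.190465153
ẍ = temp − m·l·θ̈·cosθ/(M+m) = 6.974500217
Euler: x'=1.703566873+0.036826·1.105485134=1.744277469, ẋ'=1.105485134+0.036826·6.974500217=1.362328079
       θ'=0.023004557+0.036826·0.957503481=0.058265580, θ̇'=0.957503481+0.036826·-11.190465153=0.545403411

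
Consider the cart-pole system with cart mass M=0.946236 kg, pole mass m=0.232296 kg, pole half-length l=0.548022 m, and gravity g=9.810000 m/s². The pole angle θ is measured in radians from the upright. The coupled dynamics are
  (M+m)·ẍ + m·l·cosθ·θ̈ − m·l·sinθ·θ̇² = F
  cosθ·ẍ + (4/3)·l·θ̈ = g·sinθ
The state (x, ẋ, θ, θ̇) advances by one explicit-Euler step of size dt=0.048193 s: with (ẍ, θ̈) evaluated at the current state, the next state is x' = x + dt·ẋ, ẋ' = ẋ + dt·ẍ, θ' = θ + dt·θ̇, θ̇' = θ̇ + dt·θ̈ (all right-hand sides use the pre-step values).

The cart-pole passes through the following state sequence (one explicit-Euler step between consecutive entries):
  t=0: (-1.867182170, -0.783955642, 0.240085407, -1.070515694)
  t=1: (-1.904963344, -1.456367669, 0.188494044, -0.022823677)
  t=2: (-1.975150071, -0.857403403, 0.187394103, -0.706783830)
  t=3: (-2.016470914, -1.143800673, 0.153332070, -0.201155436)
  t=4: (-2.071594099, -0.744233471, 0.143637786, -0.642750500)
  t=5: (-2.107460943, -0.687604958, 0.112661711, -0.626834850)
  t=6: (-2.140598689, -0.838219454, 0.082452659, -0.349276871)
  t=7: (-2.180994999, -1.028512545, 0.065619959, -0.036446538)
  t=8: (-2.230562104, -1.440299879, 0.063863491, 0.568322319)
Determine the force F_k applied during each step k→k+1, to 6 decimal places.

step 0→1:
  ẍ = (ẋ'−ẋ)/dt = (-1.456367669−-0.783955642)/0.048193 = -13.952483
  θ̈ = (θ̇'−θ̇)/dt = (-0.022823677−-1.070515694)/0.048193 = 21.739506
  sinθ=0.237786, cosθ=0.971318
  F = (M+m)·ẍ + m·l·cosθ·θ̈ − m·l·sinθ·θ̇² = -16.443448 + 2.688133 − 0.034691 = -13.790006
step 1→2:
  ẍ = (ẋ'−ẋ)/dt = (-0.857403403−-1.456367669)/0.048193 = 12.428449
  θ̈ = (θ̇'−θ̇)/dt = (-0.706783830−-0.022823677)/0.048193 = -14.192106
  sinθ=0.187380, cosθ=0.982288
  F = (M+m)·ẍ + m·l·cosθ·θ̈ − m·l·sinθ·θ̇² = 14.647325 + -1.774701 − 0.000012 = 12.872612
step 2→3:
  ẍ = (ẋ'−ẋ)/dt = (-1.143800673−-0.857403403)/0.048193 = -5.942715
  θ̈ = (θ̇'−θ̇)/dt = (-0.201155436−-0.706783830)/0.048193 = 10.491739
  sinθ=0.186299, cosθ=0.982493
  F = (M+m)·ẍ + m·l·cosθ·θ̈ − m·l·sinθ·θ̇² = -7.003680 + 1.312250 − 0.011847 = -5.703277
step 3→4:
  ẍ = (ẋ'−ẋ)/dt = (-0.744233471−-1.143800673)/0.048193 = 8.290980
  θ̈ = (θ̇'−θ̇)/dt = (-0.642750500−-0.201155436)/0.048193 = -9.163054
  sinθ=0.152732, cosθ=0.988268
  F = (M+m)·ẍ + m·l·cosθ·θ̈ − m·l·sinθ·θ̇² = 9.771185 + -1.152802 − 0.000787 = 8.617597
step 4→5:
  ẍ = (ẋ'−ẋ)/dt = (-0.687604958−-0.744233471)/0.048193 = 1.175036
  θ̈ = (θ̇'−θ̇)/dt = (-0.626834850−-0.642750500)/0.048193 = 0.330248
  sinθ=0.143144, cosθ=0.989702
  F = (M+m)·ẍ + m·l·cosθ·θ̈ − m·l·sinθ·θ̇² = 1.384818 + 0.041609 − 0.007528 = 1.418898
step 5→6:
  ẍ = (ẋ'−ẋ)/dt = (-0.838219454−-0.687604958)/0.048193 = -3.125236
  θ̈ = (θ̇'−θ̇)/dt = (-0.349276871−-0.626834850)/0.048193 = 5.759301
  sinθ=0.112424, cosθ=0.993660
  F = (M+m)·ẍ + m·l·cosθ·θ̈ − m·l·sinθ·θ̇² = -3.683191 + 0.728530 − 0.005623 = -2.960284
step 6→7:
  ẍ = (ẋ'−ẋ)/dt = (-1.028512545−-0.838219454)/0.048193 = -3.948563
  θ̈ = (θ̇'−θ̇)/dt = (-0.036446538−-0.349276871)/0.048193 = 6.491199
  sinθ=0.082359, cosθ=0.996603
  F = (M+m)·ẍ + m·l·cosθ·θ̈ − m·l·sinθ·θ̇² = -4.653508 + 0.823544 − 0.001279 = -3.831243
step 7→8:
  ẍ = (ẋ'−ẋ)/dt = (-1.440299879−-1.028512545)/0.048193 = -8.544547
  θ̈ = (θ̇'−θ̇)/dt = (0.568322319−-0.036446538)/0.048193 = 12.548894
  sinθ=0.065573, cosθ=0.997848
  F = (M+m)·ẍ + m·l·cosθ·θ̈ − m·l·sinθ·θ̇² = -10.070022 + 1.594078 − 0.000011 = -8.475955

F_0 = -13.790006 N
F_1 = 12.872612 N
F_2 = -5.703277 N
F_3 = 8.617597 N
F_4 = 1.418898 N
F_5 = -2.960284 N
F_6 = -3.831243 N
F_7 = -8.475955 N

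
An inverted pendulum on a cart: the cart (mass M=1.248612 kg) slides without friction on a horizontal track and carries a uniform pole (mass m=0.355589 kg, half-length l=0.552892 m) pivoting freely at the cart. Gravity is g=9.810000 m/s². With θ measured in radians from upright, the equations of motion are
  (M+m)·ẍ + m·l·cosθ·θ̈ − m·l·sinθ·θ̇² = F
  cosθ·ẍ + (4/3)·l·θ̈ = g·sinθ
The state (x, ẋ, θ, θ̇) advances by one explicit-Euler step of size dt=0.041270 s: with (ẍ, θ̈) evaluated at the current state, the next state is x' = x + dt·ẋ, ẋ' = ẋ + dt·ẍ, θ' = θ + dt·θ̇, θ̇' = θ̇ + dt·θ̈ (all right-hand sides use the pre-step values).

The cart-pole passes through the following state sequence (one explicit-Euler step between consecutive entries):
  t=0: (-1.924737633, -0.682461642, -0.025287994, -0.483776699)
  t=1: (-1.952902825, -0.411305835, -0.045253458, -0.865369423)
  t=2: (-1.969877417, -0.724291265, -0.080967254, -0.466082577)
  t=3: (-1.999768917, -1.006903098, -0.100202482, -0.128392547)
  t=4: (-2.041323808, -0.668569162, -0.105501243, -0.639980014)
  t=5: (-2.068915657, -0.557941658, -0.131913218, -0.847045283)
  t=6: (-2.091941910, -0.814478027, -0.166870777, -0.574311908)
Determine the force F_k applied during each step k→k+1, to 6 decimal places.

step 0→1:
  ẍ = (ẋ'−ẋ)/dt = (-0.411305835−-0.682461642)/0.041270 = 6.570289
  θ̈ = (θ̇'−θ̇)/dt = (-0.865369423−-0.483776699)/0.041270 = -9.246250
  sinθ=-0.025285, cosθ=0.999680
  F = (M+m)·ẍ + m·l·cosθ·θ̈ − m·l·sinθ·θ̇² = 10.540063 + -1.817253 − -0.001163 = 8.723974
step 1→2:
  ẍ = (ẋ'−ẋ)/dt = (-0.724291265−-0.411305835)/0.041270 = -7.583849
  θ̈ = (θ̇'−θ̇)/dt = (-0.466082577−-0.865369423)/0.041270 = 9.674990
  sinθ=-0.045238, cosθ=0.998976
  F = (M+m)·ẍ + m·l·cosθ·θ̈ − m·l·sinθ·θ̇² = -12.166017 + 1.900178 − -0.006660 = -10.259179
step 2→3:
  ẍ = (ẋ'−ẋ)/dt = (-1.006903098−-0.724291265)/0.041270 = -6.847876
  θ̈ = (θ̇'−θ̇)/dt = (-0.128392547−-0.466082577)/0.041270 = 8.182458
  sinθ=-0.080879, cosθ=0.996724
  F = (M+m)·ẍ + m·l·cosθ·θ̈ − m·l·sinθ·θ̇² = -10.985369 + 1.603420 − -0.003454 = -9.378495
step 3→4:
  ẍ = (ẋ'−ẋ)/dt = (-0.668569162−-1.006903098)/0.041270 = 8.198060
  θ̈ = (θ̇'−θ̇)/dt = (-0.639980014−-0.128392547)/0.041270 = -12.396110
  sinθ=-0.100035, cosθ=0.994984
  F = (M+m)·ẍ + m·l·cosθ·θ̈ − m·l·sinθ·θ̇² = 13.151336 + -2.424879 − -0.000324 = 10.726781
step 4→5:
  ẍ = (ẋ'−ẋ)/dt = (-0.557941658−-0.668569162)/0.041270 = 2.680579
  θ̈ = (θ̇'−θ̇)/dt = (-0.847045283−-0.639980014)/0.041270 = -5.017331
  sinθ=-0.105306, cosθ=0.994440
  F = (M+m)·ẍ + m·l·cosθ·θ̈ − m·l·sinθ·θ̇² = 4.300188 + -0.980934 − -0.008480 = 3.327733
step 5→6:
  ẍ = (ẋ'−ẋ)/dt = (-0.814478027−-0.557941658)/0.041270 = -6.216050
  θ̈ = (θ̇'−θ̇)/dt = (-0.574311908−-0.847045283)/0.041270 = 6.608514
  sinθ=-0.131531, cosθ=0.991312
  F = (M+m)·ẍ + m·l·cosθ·θ̈ − m·l·sinθ·θ̇² = -9.971793 + 1.287961 − -0.018554 = -8.665278

F_0 = 8.723974 N
F_1 = -10.259179 N
F_2 = -9.378495 N
F_3 = 10.726781 N
F_4 = 3.327733 N
F_5 = -8.665278 N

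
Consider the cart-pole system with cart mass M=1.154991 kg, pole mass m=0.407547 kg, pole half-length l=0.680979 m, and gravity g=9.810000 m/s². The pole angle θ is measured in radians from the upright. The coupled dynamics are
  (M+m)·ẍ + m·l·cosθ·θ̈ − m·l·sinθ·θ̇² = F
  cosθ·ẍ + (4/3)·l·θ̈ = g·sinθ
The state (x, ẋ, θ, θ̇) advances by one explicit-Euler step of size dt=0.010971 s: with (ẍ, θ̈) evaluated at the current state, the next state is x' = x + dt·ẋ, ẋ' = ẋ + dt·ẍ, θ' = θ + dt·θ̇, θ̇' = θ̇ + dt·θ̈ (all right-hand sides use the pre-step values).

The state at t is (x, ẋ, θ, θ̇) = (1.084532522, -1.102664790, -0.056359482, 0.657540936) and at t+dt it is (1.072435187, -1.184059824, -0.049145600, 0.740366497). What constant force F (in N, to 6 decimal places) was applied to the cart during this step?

F = -9.493986 N

ẍ = (ẋ'−ẋ)/dt = (-1.184059824−-1.102664790)/0.010971 = -7.419108
θ̈ = (θ̇'−θ̇)/dt = (0.740366497−0.657540936)/0.010971 = 7.549500
sinθ=-0.056330, cosθ=0.998412
F = (M+m)·ẍ + m·l·cosθ·θ̈ − m·l·sinθ·θ̇² = -11.592638 + 2.091893 − -0.006759 = -9.493986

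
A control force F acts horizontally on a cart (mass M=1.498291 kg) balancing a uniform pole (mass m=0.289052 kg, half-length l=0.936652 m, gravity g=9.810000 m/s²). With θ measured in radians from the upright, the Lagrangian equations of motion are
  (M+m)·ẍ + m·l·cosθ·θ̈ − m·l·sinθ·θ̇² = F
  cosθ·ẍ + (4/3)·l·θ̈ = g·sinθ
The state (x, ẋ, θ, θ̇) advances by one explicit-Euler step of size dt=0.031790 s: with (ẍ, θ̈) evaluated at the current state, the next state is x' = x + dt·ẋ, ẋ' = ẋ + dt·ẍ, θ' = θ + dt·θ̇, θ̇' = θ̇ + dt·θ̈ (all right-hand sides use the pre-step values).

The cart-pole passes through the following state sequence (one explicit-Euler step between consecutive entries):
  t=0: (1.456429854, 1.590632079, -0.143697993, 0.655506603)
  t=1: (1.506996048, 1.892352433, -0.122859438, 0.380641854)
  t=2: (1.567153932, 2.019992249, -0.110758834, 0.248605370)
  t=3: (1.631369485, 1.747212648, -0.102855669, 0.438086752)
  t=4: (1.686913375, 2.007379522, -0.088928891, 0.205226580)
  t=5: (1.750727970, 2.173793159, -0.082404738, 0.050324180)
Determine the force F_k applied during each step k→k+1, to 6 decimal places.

F_0 = 14.663642 N
F_1 = 6.065137 N
F_2 = -13.730917 N
F_3 = 12.660126 N
F_4 = 8.043338 N

step 0→1:
  ẍ = (ẋ'−ẋ)/dt = (1.892352433−1.590632079)/0.031790 = 9.491046
  θ̈ = (θ̇'−θ̇)/dt = (0.380641854−0.655506603)/0.031790 = -8.646265
  sinθ=-0.143204, cosθ=0.989693
  F = (M+m)·ẍ + m·l·cosθ·θ̈ − m·l·sinθ·θ̇² = 16.963755 + -2.316772 − -0.016660 = 14.663642
step 1→2:
  ẍ = (ẋ'−ẋ)/dt = (2.019992249−1.892352433)/0.031790 = 4.015093
  θ̈ = (θ̇'−θ̇)/dt = (0.248605370−0.380641854)/0.031790 = -4.153397
  sinθ=-0.122551, cosθ=0.992462
  F = (M+m)·ẍ + m·l·cosθ·θ̈ − m·l·sinθ·θ̇² = 7.176349 + -1.116019 − -0.004807 = 6.065137
step 2→3:
  ẍ = (ẋ'−ẋ)/dt = (1.747212648−2.019992249)/0.031790 = -8.580673
  θ̈ = (θ̇'−θ̇)/dt = (0.438086752−0.248605370)/0.031790 = 5.960408
  sinθ=-0.110533, cosθ=0.993873
  F = (M+m)·ẍ + m·l·cosθ·θ̈ − m·l·sinθ·θ̇² = -15.336606 + 1.603840 − -0.001850 = -13.730917
step 3→4:
  ẍ = (ẋ'−ẋ)/dt = (2.007379522−1.747212648)/0.031790 = 8.183922
  θ̈ = (θ̇'−θ̇)/dt = (0.205226580−0.438086752)/0.031790 = -7.324950
  sinθ=-0.102674, cosθ=0.994715
  F = (M+m)·ẍ + m·l·cosθ·θ̈ − m·l·sinθ·θ̇² = 14.627475 + -1.972684 − -0.005335 = 12.660126
step 4→5:
  ẍ = (ẋ'−ẋ)/dt = (2.173793159−2.007379522)/0.031790 = 5.234779
  θ̈ = (θ̇'−θ̇)/dt = (0.050324180−0.205226580)/0.031790 = -4.872677
  sinθ=-0.088812, cosθ=0.996048
  F = (M+m)·ẍ + m·l·cosθ·θ̈ − m·l·sinθ·θ̇² = 9.356346 + -1.314021 − -0.001013 = 8.043338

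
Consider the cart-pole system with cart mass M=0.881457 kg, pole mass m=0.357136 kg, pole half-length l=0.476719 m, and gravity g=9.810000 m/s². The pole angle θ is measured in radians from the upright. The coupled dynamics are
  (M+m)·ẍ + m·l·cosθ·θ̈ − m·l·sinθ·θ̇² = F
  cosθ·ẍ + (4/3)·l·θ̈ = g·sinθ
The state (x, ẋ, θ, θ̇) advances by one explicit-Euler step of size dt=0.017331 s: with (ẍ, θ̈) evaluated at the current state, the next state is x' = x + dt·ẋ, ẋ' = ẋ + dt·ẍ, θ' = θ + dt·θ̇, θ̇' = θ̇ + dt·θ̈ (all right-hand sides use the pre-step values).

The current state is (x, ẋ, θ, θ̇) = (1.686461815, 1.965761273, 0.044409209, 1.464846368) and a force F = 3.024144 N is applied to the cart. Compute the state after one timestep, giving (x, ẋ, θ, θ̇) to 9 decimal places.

sinθ=0.044394613, cosθ=0.999014073
temp = (F + m·l·θ̇²·sinθ)/(M+m) = (3.024144 + 0.016218494)/1.238593 = 2.454690519
θ̈ = (g·sinθ − cosθ·temp)/(l·(4/3 − m·cos²θ/(M+m))) = -4.046150091
ẍ = temp − m·l·θ̈·cosθ/(M+m) = 3.010314607
Euler: x'=1.686461815+0.017331·1.965761273=1.720530424, ẋ'=1.965761273+0.017331·3.010314607=2.017933035
       θ'=0.044409209+0.017331·1.464846368=0.069796461, θ̇'=1.464846368+0.017331·-4.046150091=1.394722541

(1.720530424, 2.017933035, 0.069796461, 1.394722541)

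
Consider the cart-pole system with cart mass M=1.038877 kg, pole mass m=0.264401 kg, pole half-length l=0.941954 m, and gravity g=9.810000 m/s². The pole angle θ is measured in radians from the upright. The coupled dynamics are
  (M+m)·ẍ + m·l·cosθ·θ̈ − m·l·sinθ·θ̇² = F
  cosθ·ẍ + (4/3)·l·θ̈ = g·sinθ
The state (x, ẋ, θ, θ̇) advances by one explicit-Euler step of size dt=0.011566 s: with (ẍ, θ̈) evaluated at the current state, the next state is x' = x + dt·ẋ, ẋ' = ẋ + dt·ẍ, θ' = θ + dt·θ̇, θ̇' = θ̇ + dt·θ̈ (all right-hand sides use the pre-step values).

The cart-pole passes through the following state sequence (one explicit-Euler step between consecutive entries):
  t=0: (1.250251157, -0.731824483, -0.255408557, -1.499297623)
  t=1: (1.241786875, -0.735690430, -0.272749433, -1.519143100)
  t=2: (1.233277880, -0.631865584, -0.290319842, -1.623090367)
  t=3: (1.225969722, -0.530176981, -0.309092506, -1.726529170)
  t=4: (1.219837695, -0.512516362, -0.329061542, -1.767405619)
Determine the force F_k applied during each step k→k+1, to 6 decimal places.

F_0 = -0.707657 N
F_1 = 9.698423 N
F_2 = 9.512112 N
F_3 = 1.377376 N

step 0→1:
  ẍ = (ẋ'−ẋ)/dt = (-0.735690430−-0.731824483)/0.011566 = -0.334251
  θ̈ = (θ̇'−θ̇)/dt = (-1.519143100−-1.499297623)/0.011566 = -1.715846
  sinθ=-0.252641, cosθ=0.967560
  F = (M+m)·ẍ + m·l·cosθ·θ̈ − m·l·sinθ·θ̇² = -0.435622 + -0.413475 − -0.141440 = -0.707657
step 1→2:
  ẍ = (ẋ'−ẋ)/dt = (-0.631865584−-0.735690430)/0.011566 = 8.976729
  θ̈ = (θ̇'−θ̇)/dt = (-1.623090367−-1.519143100)/0.011566 = -8.987313
  sinθ=-0.269380, cosθ=0.963034
  F = (M+m)·ẍ + m·l·cosθ·θ̈ − m·l·sinθ·θ̇² = 11.699173 + -2.155580 − -0.154830 = 9.698423
step 2→3:
  ẍ = (ẋ'−ẋ)/dt = (-0.530176981−-0.631865584)/0.011566 = 8.792029
  θ̈ = (θ̇'−θ̇)/dt = (-1.726529170−-1.623090367)/0.011566 = -8.943351
  sinθ=-0.286259, cosθ=0.958152
  F = (M+m)·ẍ + m·l·cosθ·θ̈ − m·l·sinθ·θ̇² = 11.458458 + -2.134163 − -0.187818 = 9.512112
step 3→4:
  ẍ = (ẋ'−ẋ)/dt = (-0.512516362−-0.530176981)/0.011566 = 1.526943
  θ̈ = (θ̇'−θ̇)/dt = (-1.767405619−-1.726529170)/0.011566 = -3.534191
  sinθ=-0.304194, cosθ=0.952610
  F = (M+m)·ẍ + m·l·cosθ·θ̈ − m·l·sinθ·θ̇² = 1.990031 + -0.838490 − -0.225835 = 1.377376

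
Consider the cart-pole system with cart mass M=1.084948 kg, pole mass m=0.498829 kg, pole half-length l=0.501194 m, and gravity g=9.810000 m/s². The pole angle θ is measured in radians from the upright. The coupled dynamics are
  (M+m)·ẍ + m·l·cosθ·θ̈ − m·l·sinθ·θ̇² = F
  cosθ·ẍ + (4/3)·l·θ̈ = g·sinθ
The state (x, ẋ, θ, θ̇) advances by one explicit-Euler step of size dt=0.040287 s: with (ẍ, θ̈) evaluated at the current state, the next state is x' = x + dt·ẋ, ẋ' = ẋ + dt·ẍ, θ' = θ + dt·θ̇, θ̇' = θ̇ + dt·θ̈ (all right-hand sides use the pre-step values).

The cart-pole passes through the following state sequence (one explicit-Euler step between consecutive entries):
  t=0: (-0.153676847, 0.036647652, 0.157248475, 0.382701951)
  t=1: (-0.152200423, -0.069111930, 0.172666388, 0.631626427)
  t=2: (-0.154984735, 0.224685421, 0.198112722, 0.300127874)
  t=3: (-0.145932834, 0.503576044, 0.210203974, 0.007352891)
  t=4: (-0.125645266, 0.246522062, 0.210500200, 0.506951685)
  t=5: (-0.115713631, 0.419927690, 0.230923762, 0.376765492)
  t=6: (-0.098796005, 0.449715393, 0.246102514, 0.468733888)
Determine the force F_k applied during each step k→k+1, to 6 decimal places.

step 0→1:
  ẍ = (ẋ'−ẋ)/dt = (-0.069111930−0.036647652)/0.040287 = -2.625154
  θ̈ = (θ̇'−θ̇)/dt = (0.631626427−0.382701951)/0.040287 = 6.178779
  sinθ=0.156601, cosθ=0.987662
  F = (M+m)·ẍ + m·l·cosθ·θ̈ − m·l·sinθ·θ̇² = -4.157659 + 1.525698 − 0.005734 = -2.637695
step 1→2:
  ẍ = (ẋ'−ẋ)/dt = (0.224685421−-0.069111930)/0.040287 = 7.292609
  θ̈ = (θ̇'−θ̇)/dt = (0.300127874−0.631626427)/0.040287 = -8.228425
  sinθ=0.171810, cosθ=0.985130
  F = (M+m)·ẍ + m·l·cosθ·θ̈ − m·l·sinθ·θ̇² = 11.549867 + -2.026599 − 0.017137 = 9.506131
step 2→3:
  ẍ = (ẋ'−ẋ)/dt = (0.503576044−0.224685421)/0.040287 = 6.922596
  θ̈ = (θ̇'−θ̇)/dt = (0.007352891−0.300127874)/0.040287 = -7.267232
  sinθ=0.196819, cosθ=0.980440
  F = (M+m)·ẍ + m·l·cosθ·θ̈ − m·l·sinθ·θ̇² = 10.963848 + -1.781343 − 0.004432 = 9.178073
step 3→4:
  ẍ = (ẋ'−ẋ)/dt = (0.246522062−0.503576044)/0.040287 = -6.380569
  θ̈ = (θ̇'−θ̇)/dt = (0.506951685−0.007352891)/0.040287 = 12.400993
  sinθ=0.208659, cosθ=0.977988
  F = (M+m)·ẍ + m·l·cosθ·θ̈ − m·l·sinθ·θ̇² = -10.105398 + 3.032129 − 0.000003 = -7.073272
step 4→5:
  ẍ = (ẋ'−ẋ)/dt = (0.419927690−0.246522062)/0.040287 = 4.304258
  θ̈ = (θ̇'−θ̇)/dt = (0.376765492−0.506951685)/0.040287 = -3.231469
  sinθ=0.208949, cosθ=0.977927
  F = (M+m)·ẍ + m·l·cosθ·θ̈ − m·l·sinθ·θ̇² = 6.816984 + -0.790067 − 0.013426 = 6.013492
step 5→6:
  ẍ = (ẋ'−ẋ)/dt = (0.449715393−0.419927690)/0.040287 = 0.739387
  θ̈ = (θ̇'−θ̇)/dt = (0.468733888−0.376765492)/0.040287 = 2.282831
  sinθ=0.228877, cosθ=0.973455
  F = (M+m)·ẍ + m·l·cosθ·θ̈ − m·l·sinθ·θ̇² = 1.171025 + 0.555581 − 0.008123 = 1.718483

F_0 = -2.637695 N
F_1 = 9.506131 N
F_2 = 9.178073 N
F_3 = -7.073272 N
F_4 = 6.013492 N
F_5 = 1.718483 N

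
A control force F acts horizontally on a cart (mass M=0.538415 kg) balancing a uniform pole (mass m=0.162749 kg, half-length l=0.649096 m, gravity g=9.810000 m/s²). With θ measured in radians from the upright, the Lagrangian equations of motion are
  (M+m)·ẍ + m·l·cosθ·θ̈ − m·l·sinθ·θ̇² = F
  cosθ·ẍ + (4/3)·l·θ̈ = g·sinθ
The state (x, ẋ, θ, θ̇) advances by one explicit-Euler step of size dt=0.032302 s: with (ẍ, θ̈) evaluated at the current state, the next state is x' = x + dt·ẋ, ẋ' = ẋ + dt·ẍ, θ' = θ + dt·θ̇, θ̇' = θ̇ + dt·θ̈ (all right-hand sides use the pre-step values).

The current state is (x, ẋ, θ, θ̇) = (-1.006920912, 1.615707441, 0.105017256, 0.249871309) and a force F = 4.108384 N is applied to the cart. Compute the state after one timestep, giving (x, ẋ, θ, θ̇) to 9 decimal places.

(-0.954730330, 1.837433015, 0.113088599, 0.033469931)

sinθ=0.104824330, cosθ=0.994490754
temp = (F + m·l·θ̇²·sinθ)/(M+m) = (4.108384 + 0.000691388)/0.701164 = 5.860362752
θ̈ = (g·sinθ − cosθ·temp)/(l·(4/3 − m·cos²θ/(M+m))) = -6.699318260
ẍ = temp − m·l·θ̈·cosθ/(M+m) = 6.864143845
Euler: x'=-1.006920912+0.032302·1.615707441=-0.954730330, ẋ'=1.615707441+0.032302·6.864143845=1.837433015
       θ'=0.105017256+0.032302·0.249871309=0.113088599, θ̇'=0.249871309+0.032302·-6.699318260=0.033469931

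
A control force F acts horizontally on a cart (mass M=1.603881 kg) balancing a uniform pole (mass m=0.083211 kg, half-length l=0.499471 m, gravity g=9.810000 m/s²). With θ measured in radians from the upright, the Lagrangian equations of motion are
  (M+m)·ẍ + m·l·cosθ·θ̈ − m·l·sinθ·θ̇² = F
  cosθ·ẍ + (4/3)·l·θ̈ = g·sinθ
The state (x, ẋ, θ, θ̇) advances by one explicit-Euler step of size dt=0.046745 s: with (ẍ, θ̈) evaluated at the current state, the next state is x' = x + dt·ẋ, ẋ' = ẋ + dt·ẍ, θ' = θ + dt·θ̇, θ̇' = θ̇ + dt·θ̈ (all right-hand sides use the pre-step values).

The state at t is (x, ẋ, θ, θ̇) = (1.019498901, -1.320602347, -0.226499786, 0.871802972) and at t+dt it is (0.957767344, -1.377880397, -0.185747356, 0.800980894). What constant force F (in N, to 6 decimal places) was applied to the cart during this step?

ẍ = (ẋ'−ẋ)/dt = (-1.377880397−-1.320602347)/0.046745 = -1.225330
θ̈ = (θ̇'−θ̇)/dt = (0.800980894−0.871802972)/0.046745 = -1.515073
sinθ=-0.224568, cosθ=0.974458
F = (M+m)·ẍ + m·l·cosθ·θ̈ − m·l·sinθ·θ̇² = -2.067244 + -0.061360 − -0.007094 = -2.121511

F = -2.121511 N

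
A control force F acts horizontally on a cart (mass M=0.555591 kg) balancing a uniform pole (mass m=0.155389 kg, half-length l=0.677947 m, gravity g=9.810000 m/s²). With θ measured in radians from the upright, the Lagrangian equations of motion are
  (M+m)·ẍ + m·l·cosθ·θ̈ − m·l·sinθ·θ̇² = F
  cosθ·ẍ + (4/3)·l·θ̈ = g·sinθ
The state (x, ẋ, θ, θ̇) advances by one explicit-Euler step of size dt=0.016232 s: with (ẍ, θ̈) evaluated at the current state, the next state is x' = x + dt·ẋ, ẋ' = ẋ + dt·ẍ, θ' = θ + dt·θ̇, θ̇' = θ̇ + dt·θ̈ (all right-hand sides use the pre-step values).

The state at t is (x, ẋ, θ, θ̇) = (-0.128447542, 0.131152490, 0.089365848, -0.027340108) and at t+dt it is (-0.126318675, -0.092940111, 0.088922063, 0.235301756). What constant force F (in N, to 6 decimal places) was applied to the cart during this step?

ẍ = (ẋ'−ẋ)/dt = (-0.092940111−0.131152490)/0.016232 = -13.805606
θ̈ = (θ̇'−θ̇)/dt = (0.235301756−-0.027340108)/0.016232 = 16.180499
sinθ=0.089247, cosθ=0.996010
F = (M+m)·ẍ + m·l·cosθ·θ̈ − m·l·sinθ·θ̇² = -9.815510 + 1.697741 − 0.000007 = -8.117776

F = -8.117776 N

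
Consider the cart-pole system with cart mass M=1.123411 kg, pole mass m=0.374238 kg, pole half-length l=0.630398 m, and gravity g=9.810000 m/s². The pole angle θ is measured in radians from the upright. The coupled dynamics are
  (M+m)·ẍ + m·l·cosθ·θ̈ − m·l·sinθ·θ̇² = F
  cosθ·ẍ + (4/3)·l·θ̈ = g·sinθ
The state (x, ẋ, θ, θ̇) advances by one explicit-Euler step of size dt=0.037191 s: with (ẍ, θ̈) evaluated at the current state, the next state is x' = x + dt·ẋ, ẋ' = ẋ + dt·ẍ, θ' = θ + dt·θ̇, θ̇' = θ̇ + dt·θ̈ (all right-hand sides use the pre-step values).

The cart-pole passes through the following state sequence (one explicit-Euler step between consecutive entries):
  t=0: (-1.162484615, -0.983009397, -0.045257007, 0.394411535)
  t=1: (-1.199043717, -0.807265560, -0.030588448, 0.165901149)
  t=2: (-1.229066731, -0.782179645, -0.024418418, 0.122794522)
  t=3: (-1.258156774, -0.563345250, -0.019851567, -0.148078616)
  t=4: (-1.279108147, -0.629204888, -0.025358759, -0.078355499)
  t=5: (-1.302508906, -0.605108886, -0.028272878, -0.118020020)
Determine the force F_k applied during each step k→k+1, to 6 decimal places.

step 0→1:
  ẍ = (ẋ'−ẋ)/dt = (-0.807265560−-0.983009397)/0.037191 = 4.725440
  θ̈ = (θ̇'−θ̇)/dt = (0.165901149−0.394411535)/0.037191 = -6.144239
  sinθ=-0.045242, cosθ=0.998976
  F = (M+m)·ẍ + m·l·cosθ·θ̈ − m·l·sinθ·θ̇² = 7.077050 + -1.448058 − -0.001660 = 5.630653
step 1→2:
  ẍ = (ẋ'−ẋ)/dt = (-0.782179645−-0.807265560)/0.037191 = 0.674516
  θ̈ = (θ̇'−θ̇)/dt = (0.122794522−0.165901149)/0.037191 = -1.159061
  sinθ=-0.030584, cosθ=0.999532
  F = (M+m)·ẍ + m·l·cosθ·θ̈ − m·l·sinθ·θ̇² = 1.010188 + -0.273316 − -0.000199 = 0.737070
step 2→3:
  ẍ = (ẋ'−ẋ)/dt = (-0.563345250−-0.782179645)/0.037191 = 5.884069
  θ̈ = (θ̇'−θ̇)/dt = (-0.148078616−0.122794522)/0.037191 = -7.283298
  sinθ=-0.024416, cosθ=0.999702
  F = (M+m)·ẍ + m·l·cosθ·θ̈ − m·l·sinθ·θ̇² = 8.812269 + -1.717755 − -0.000087 = 7.094601
step 3→4:
  ẍ = (ẋ'−ẋ)/dt = (-0.629204888−-0.563345250)/0.037191 = -1.770849
  θ̈ = (θ̇'−θ̇)/dt = (-0.078355499−-0.148078616)/0.037191 = 1.874731
  sinθ=-0.019850, cosθ=0.999803
  F = (M+m)·ẍ + m·l·cosθ·θ̈ − m·l·sinθ·θ̇² = -2.652110 + 0.442197 − -0.000103 = -2.209810
step 4→5:
  ẍ = (ẋ'−ẋ)/dt = (-0.605108886−-0.629204888)/0.037191 = 0.647899
  θ̈ = (θ̇'−θ̇)/dt = (-0.118020020−-0.078355499)/0.037191 = -1.066509
  sinθ=-0.025356, cosθ=0.999678
  F = (M+m)·ẍ + m·l·cosθ·θ̈ − m·l·sinθ·θ̇² = 0.970325 + -0.251529 − -0.000037 = 0.718833

F_0 = 5.630653 N
F_1 = 0.737070 N
F_2 = 7.094601 N
F_3 = -2.209810 N
F_4 = 0.718833 N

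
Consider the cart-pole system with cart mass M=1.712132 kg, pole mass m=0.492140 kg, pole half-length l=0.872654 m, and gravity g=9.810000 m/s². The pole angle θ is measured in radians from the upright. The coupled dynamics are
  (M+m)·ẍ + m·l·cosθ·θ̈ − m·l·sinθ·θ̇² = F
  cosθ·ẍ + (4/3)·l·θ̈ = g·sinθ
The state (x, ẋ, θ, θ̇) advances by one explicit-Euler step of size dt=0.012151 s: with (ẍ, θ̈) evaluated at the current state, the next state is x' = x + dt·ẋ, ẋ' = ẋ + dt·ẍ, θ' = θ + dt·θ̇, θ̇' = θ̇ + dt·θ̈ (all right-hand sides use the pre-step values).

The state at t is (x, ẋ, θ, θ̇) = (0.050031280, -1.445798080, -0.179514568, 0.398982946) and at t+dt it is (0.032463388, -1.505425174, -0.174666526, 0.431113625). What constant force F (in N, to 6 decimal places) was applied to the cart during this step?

F = -9.687158 N

ẍ = (ẋ'−ẋ)/dt = (-1.505425174−-1.445798080)/0.012151 = -4.907176
θ̈ = (θ̇'−θ̇)/dt = (0.431113625−0.398982946)/0.012151 = 2.644283
sinθ=-0.178552, cosθ=0.983930
F = (M+m)·ẍ + m·l·cosθ·θ̈ − m·l·sinθ·θ̇² = -10.816750 + 1.117386 − -0.012207 = -9.687158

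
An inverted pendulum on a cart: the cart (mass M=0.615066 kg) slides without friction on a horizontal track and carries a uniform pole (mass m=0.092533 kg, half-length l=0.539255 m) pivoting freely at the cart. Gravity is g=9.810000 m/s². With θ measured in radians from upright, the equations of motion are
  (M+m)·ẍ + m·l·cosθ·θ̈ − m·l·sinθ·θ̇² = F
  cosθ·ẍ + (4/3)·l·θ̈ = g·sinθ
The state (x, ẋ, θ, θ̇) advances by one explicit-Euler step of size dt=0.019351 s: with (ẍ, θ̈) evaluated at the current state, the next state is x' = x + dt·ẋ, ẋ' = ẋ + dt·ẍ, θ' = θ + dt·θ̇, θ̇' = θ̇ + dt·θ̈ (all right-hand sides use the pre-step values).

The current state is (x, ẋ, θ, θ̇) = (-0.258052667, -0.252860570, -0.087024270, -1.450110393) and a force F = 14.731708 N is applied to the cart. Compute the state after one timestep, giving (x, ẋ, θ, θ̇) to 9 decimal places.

(-0.262945772, 0.194966250, -0.115085356, -2.093541708)

sinθ=-0.086914469, cosθ=0.996215777
temp = (F + m·l·θ̇²·sinθ)/(M+m) = (14.731708 + -0.009119794)/0.707599 = 20.806400526
θ̈ = (g·sinθ − cosθ·temp)/(l·(4/3 − m·cos²θ/(M+m))) = -33.250545970
ẍ = temp − m·l·θ̈·cosθ/(M+m) = 23.142308929
Euler: x'=-0.258052667+0.019351·-0.252860570=-0.262945772, ẋ'=-0.252860570+0.019351·23.142308929=0.194966250
       θ'=-0.087024270+0.019351·-1.450110393=-0.115085356, θ̇'=-1.450110393+0.019351·-33.250545970=-2.093541708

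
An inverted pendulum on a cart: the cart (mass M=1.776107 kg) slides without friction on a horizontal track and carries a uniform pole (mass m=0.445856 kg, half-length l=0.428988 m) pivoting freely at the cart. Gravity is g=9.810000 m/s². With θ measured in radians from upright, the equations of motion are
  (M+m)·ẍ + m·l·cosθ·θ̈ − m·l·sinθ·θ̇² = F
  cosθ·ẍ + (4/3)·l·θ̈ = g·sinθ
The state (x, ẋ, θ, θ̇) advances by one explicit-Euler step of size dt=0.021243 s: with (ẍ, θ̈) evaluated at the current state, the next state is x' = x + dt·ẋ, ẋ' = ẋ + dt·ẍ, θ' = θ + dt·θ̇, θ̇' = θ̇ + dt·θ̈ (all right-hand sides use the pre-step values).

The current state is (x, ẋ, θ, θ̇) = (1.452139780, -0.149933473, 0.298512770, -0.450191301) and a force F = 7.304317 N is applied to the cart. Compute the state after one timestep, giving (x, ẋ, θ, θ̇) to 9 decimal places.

(1.448954743, -0.079064588, 0.288949356, -0.461461321)

sinθ=0.294099075, cosθ=0.955774939
temp = (F + m·l·θ̇²·sinθ)/(M+m) = (7.304317 + 0.011400598)/2.221963 = 3.292456984
θ̈ = (g·sinθ − cosθ·temp)/(l·(4/3 − m·cos²θ/(M+m))) = -0.530528659
ẍ = temp − m·l·θ̈·cosθ/(M+m) = 3.336105293
Euler: x'=1.452139780+0.021243·-0.149933473=1.448954743, ẋ'=-0.149933473+0.021243·3.336105293=-0.079064588
       θ'=0.298512770+0.021243·-0.450191301=0.288949356, θ̇'=-0.450191301+0.021243·-0.530528659=-0.461461321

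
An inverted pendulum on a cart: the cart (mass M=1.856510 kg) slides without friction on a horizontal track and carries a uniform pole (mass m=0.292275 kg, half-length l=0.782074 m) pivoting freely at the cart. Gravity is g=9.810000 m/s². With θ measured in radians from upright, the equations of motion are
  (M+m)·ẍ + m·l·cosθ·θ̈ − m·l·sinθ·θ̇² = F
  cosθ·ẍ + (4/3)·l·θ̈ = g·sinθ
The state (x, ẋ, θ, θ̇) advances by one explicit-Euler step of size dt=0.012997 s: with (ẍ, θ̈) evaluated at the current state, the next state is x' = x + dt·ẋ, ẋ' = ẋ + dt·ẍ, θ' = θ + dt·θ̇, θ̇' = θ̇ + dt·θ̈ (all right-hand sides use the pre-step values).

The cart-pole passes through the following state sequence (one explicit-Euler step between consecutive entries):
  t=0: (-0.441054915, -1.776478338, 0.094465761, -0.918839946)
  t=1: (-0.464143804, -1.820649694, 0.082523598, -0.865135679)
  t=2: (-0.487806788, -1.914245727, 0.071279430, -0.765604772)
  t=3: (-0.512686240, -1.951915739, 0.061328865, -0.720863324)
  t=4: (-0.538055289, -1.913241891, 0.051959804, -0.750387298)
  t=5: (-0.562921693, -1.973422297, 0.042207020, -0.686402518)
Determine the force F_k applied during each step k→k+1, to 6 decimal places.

step 0→1:
  ẍ = (ẋ'−ẋ)/dt = (-1.820649694−-1.776478338)/0.012997 = -3.398581
  θ̈ = (θ̇'−θ̇)/dt = (-0.865135679−-0.918839946)/0.012997 = 4.132051
  sinθ=0.094325, cosθ=0.995541
  F = (M+m)·ẍ + m·l·cosθ·θ̈ − m·l·sinθ·θ̇² = -7.302820 + 0.940296 − 0.018203 = -6.380727
step 1→2:
  ẍ = (ẋ'−ẋ)/dt = (-1.914245727−-1.820649694)/0.012997 = -7.201357
  θ̈ = (θ̇'−θ̇)/dt = (-0.765604772−-0.865135679)/0.012997 = 7.657991
  sinθ=0.082430, cosθ=0.996597
  F = (M+m)·ẍ + m·l·cosθ·θ̈ − m·l·sinθ·θ̇² = -15.474167 + 1.744512 − 0.014102 = -13.743758
step 2→3:
  ẍ = (ẋ'−ẋ)/dt = (-1.951915739−-1.914245727)/0.012997 = -2.898362
  θ̈ = (θ̇'−θ̇)/dt = (-0.720863324−-0.765604772)/0.012997 = 3.442444
  sinθ=0.071219, cosθ=0.997461
  F = (M+m)·ẍ + m·l·cosθ·θ̈ − m·l·sinθ·θ̇² = -6.227957 + 0.784878 − 0.009542 = -5.452621
step 3→4:
  ẍ = (ẋ'−ẋ)/dt = (-1.913241891−-1.951915739)/0.012997 = 2.975598
  θ̈ = (θ̇'−θ̇)/dt = (-0.750387298−-0.720863324)/0.012997 = -2.271599
  sinθ=0.061290, cosθ=0.998120
  F = (M+m)·ẍ + m·l·cosθ·θ̈ − m·l·sinθ·θ̇² = 6.393921 + -0.518267 − 0.007280 = 5.868373
step 4→5:
  ẍ = (ẋ'−ẋ)/dt = (-1.973422297−-1.913241891)/0.012997 = -4.630331
  θ̈ = (θ̇'−θ̇)/dt = (-0.686402518−-0.750387298)/0.012997 = 4.923042
  sinθ=0.051936, cosθ=0.998650
  F = (M+m)·ẍ + m·l·cosθ·θ̈ − m·l·sinθ·θ̇² = -9.949585 + 1.123794 − 0.006685 = -8.832476

F_0 = -6.380727 N
F_1 = -13.743758 N
F_2 = -5.452621 N
F_3 = 5.868373 N
F_4 = -8.832476 N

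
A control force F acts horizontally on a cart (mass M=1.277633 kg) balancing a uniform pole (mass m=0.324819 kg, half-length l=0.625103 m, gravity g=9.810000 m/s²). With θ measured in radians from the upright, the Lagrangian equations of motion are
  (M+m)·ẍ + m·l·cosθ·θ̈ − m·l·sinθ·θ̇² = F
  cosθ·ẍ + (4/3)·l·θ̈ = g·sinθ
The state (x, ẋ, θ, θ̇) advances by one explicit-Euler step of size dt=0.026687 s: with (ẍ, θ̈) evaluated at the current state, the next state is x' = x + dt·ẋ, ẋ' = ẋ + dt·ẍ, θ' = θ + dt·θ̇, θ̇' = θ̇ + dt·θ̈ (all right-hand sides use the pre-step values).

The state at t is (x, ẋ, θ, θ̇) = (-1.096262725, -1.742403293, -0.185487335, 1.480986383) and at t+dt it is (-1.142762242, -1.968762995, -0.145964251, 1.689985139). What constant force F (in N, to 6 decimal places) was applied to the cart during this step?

ẍ = (ẋ'−ẋ)/dt = (-1.968762995−-1.742403293)/0.026687 = -8.482021
θ̈ = (θ̇'−θ̇)/dt = (1.689985139−1.480986383)/0.026687 = 7.831482
sinθ=-0.184426, cosθ=0.982846
F = (M+m)·ẍ + m·l·cosθ·θ̈ − m·l·sinθ·θ̇² = -13.592032 + 1.562869 − -0.082133 = -11.947030

F = -11.947030 N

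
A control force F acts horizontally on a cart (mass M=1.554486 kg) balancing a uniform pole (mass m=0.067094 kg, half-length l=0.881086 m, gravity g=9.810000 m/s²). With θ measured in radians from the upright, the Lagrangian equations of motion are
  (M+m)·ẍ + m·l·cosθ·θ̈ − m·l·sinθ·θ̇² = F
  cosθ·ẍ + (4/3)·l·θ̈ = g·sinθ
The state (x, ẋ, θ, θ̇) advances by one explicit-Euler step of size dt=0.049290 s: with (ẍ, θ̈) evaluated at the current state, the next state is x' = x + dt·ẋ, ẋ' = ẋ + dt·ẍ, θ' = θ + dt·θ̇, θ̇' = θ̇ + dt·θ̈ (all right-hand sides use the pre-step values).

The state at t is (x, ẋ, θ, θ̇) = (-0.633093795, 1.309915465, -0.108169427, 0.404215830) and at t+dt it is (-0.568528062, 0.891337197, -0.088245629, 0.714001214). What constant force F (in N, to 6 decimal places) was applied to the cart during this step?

F = -13.400297 N

ẍ = (ẋ'−ẋ)/dt = (0.891337197−1.309915465)/0.049290 = -8.492154
θ̈ = (θ̇'−θ̇)/dt = (0.714001214−0.404215830)/0.049290 = 6.284954
sinθ=-0.107959, cosθ=0.994155
F = (M+m)·ẍ + m·l·cosθ·θ̈ − m·l·sinθ·θ̇² = -13.770707 + 0.369367 − -0.001043 = -13.400297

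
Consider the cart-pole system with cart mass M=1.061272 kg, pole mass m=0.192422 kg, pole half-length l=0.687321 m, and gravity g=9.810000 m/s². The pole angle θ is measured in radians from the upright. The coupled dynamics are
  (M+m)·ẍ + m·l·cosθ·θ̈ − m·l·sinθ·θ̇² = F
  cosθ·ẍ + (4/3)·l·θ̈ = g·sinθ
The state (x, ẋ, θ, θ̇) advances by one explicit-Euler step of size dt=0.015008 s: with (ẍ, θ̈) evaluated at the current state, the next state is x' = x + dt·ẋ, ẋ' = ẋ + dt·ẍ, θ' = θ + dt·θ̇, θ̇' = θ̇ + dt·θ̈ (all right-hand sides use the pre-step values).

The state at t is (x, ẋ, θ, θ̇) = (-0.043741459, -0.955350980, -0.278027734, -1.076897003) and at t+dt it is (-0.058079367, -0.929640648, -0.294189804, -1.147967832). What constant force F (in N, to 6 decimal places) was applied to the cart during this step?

ẍ = (ẋ'−ẋ)/dt = (-0.929640648−-0.955350980)/0.015008 = 1.713109
θ̈ = (θ̇'−θ̇)/dt = (-1.147967832−-1.076897003)/0.015008 = -4.735530
sinθ=-0.274460, cosθ=0.961599
F = (M+m)·ẍ + m·l·cosθ·θ̈ − m·l·sinθ·θ̇² = 2.147714 + -0.602250 − -0.042096 = 1.587560

F = 1.587560 N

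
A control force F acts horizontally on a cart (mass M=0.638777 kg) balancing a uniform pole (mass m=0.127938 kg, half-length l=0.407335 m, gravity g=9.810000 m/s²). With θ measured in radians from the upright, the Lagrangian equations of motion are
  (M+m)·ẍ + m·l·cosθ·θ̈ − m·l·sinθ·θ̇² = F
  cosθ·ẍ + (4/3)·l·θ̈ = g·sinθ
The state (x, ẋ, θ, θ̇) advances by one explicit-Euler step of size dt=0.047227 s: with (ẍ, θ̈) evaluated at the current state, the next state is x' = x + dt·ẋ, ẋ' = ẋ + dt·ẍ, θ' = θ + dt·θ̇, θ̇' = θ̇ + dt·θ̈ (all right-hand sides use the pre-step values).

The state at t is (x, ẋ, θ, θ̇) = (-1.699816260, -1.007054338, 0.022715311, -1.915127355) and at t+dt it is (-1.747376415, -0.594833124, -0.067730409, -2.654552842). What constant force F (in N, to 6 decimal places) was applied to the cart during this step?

ẍ = (ẋ'−ẋ)/dt = (-0.594833124−-1.007054338)/0.047227 = 8.728507
θ̈ = (θ̇'−θ̇)/dt = (-2.654552842−-1.915127355)/0.047227 = -15.656838
sinθ=0.022713, cosθ=0.999742
F = (M+m)·ẍ + m·l·cosθ·θ̈ − m·l·sinθ·θ̇² = 6.692277 + -0.815724 − 0.004341 = 5.872212

F = 5.872212 N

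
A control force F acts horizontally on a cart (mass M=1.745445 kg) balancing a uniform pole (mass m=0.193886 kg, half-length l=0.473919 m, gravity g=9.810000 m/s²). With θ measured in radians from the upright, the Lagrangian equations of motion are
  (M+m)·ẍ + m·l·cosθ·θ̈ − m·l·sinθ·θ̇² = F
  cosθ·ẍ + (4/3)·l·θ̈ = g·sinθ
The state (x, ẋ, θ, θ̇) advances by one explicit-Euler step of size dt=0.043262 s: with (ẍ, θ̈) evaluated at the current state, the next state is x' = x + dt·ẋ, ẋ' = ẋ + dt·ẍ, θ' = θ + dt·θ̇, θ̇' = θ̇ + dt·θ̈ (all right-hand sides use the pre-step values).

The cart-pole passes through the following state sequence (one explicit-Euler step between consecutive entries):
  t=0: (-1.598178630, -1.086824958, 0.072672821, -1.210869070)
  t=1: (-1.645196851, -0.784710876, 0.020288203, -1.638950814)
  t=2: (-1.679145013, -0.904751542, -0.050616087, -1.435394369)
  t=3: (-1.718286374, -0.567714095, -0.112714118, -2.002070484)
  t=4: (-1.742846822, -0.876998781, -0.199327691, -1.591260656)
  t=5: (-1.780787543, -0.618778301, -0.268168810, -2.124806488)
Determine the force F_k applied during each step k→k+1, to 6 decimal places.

step 0→1:
  ẍ = (ẋ'−ẋ)/dt = (-0.784710876−-1.086824958)/0.043262 = 6.983359
  θ̈ = (θ̇'−θ̇)/dt = (-1.638950814−-1.210869070)/0.043262 = -9.895098
  sinθ=0.072609, cosθ=0.997360
  F = (M+m)·ẍ + m·l·cosθ·θ̈ − m·l·sinθ·θ̇² = 13.543045 + -0.906824 − 0.009782 = 12.626439
step 1→2:
  ẍ = (ẋ'−ẋ)/dt = (-0.904751542−-0.784710876)/0.043262 = -2.774737
  θ̈ = (θ̇'−θ̇)/dt = (-1.435394369−-1.638950814)/0.043262 = 4.705202
  sinθ=0.020287, cosθ=0.999794
  F = (M+m)·ẍ + m·l·cosθ·θ̈ − m·l·sinθ·θ̇² = -5.381133 + 0.432254 − 0.005007 = -4.953886
step 2→3:
  ẍ = (ẋ'−ẋ)/dt = (-0.567714095−-0.904751542)/0.043262 = 7.790612
  θ̈ = (θ̇'−θ̇)/dt = (-2.002070484−-1.435394369)/0.043262 = -13.098704
  sinθ=-0.050594, cosθ=0.998719
  F = (M+m)·ẍ + m·l·cosθ·θ̈ − m·l·sinθ·θ̇² = 15.108575 + -1.202049 − -0.009578 = 13.916104
step 3→4:
  ẍ = (ẋ'−ẋ)/dt = (-0.876998781−-0.567714095)/0.043262 = -7.149107
  θ̈ = (θ̇'−θ̇)/dt = (-1.591260656−-2.002070484)/0.043262 = 9.495858
  sinθ=-0.112476, cosθ=0.993654
  F = (M+m)·ẍ + m·l·cosθ·θ̈ − m·l·sinθ·θ̇² = -13.864486 + 0.867002 − -0.041425 = -12.956058
step 4→5:
  ẍ = (ẋ'−ẋ)/dt = (-0.618778301−-0.876998781)/0.043262 = 5.968760
  θ̈ = (θ̇'−θ̇)/dt = (-2.124806488−-1.591260656)/0.043262 = -12.332898
  sinθ=-0.198010, cosθ=0.980200
  F = (M+m)·ẍ + m·l·cosθ·θ̈ − m·l·sinθ·θ̇² = 11.575401 + -1.110786 − -0.046070 = 10.510685

F_0 = 12.626439 N
F_1 = -4.953886 N
F_2 = 13.916104 N
F_3 = -12.956058 N
F_4 = 10.510685 N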